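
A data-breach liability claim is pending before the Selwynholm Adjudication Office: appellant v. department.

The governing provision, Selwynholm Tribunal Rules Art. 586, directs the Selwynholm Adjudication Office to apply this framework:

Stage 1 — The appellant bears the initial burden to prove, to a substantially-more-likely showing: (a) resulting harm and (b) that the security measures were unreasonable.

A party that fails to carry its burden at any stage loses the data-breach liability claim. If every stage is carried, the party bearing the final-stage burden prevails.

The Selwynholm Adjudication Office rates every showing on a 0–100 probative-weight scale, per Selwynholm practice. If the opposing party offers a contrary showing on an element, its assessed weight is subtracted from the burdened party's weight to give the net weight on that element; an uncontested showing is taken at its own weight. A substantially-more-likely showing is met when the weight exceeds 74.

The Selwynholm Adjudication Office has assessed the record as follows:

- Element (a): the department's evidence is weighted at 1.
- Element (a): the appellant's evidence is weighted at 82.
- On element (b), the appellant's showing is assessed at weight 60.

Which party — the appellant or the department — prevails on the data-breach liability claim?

Stage 1 — burden on appellant; standard: a substantially-more-likely showing (weight exceeds 74).
    (a): 82 − 1 = 81 > 74 [met]
    (b): 60 ≤ 74 [not met]
  Not every element is met, so the appellant fails to carry Stage 1.
The department prevails.

department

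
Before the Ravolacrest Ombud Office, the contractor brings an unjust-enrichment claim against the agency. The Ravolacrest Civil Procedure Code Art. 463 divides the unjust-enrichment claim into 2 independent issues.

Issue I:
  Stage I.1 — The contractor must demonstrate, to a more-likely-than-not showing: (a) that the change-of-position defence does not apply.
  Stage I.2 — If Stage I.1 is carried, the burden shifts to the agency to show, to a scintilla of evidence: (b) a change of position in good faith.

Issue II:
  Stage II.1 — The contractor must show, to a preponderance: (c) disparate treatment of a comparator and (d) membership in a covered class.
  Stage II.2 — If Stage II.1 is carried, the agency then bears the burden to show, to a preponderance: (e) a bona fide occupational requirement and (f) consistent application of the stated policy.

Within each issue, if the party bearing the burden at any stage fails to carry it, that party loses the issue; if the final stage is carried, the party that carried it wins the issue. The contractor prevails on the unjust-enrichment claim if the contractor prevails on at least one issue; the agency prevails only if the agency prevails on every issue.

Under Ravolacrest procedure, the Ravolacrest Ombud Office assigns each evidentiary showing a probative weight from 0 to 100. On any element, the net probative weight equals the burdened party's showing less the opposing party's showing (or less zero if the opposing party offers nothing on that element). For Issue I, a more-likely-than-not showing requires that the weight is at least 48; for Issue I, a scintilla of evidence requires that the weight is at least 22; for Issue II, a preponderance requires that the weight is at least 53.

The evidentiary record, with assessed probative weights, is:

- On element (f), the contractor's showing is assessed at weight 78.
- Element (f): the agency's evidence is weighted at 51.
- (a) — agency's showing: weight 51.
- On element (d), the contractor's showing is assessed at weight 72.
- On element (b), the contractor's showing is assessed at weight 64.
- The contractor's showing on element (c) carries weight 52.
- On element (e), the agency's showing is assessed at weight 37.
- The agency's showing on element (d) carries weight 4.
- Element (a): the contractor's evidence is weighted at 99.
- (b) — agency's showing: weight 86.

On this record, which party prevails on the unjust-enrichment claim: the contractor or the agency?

agency

— Issue I —
Stage I.1 (contractor, a more-likely-than-not showing, weight is at least 48): (a) net 99−51=48 ≥ 48 — meets.
  All elements met. The burden passes to the agency.
Stage I.2 (agency, a scintilla of evidence, weight is at least 22): (b) net 86−64=22 ≥ 22 — meets.
  Stage I.2 carried; the final stage is satisfied.
Every stage carried; the agency prevails on this issue.
— Issue II —
At Stage II.1 the contractor must meet a preponderance (weight is at least 53): on (c) the weight is 52, which does not reach 53, so (c) does not meet the standard; on (d) the weight is 72 less the opposing 4 gives net 68, which does reach 53, so (d) meets the standard.
  The contractor does not carry Stage II.1.
So the agency prevails on this issue.
Per-issue: Issue I → agency; Issue II → agency. The contractor must prevail on at least one issue; overall, the agency prevails.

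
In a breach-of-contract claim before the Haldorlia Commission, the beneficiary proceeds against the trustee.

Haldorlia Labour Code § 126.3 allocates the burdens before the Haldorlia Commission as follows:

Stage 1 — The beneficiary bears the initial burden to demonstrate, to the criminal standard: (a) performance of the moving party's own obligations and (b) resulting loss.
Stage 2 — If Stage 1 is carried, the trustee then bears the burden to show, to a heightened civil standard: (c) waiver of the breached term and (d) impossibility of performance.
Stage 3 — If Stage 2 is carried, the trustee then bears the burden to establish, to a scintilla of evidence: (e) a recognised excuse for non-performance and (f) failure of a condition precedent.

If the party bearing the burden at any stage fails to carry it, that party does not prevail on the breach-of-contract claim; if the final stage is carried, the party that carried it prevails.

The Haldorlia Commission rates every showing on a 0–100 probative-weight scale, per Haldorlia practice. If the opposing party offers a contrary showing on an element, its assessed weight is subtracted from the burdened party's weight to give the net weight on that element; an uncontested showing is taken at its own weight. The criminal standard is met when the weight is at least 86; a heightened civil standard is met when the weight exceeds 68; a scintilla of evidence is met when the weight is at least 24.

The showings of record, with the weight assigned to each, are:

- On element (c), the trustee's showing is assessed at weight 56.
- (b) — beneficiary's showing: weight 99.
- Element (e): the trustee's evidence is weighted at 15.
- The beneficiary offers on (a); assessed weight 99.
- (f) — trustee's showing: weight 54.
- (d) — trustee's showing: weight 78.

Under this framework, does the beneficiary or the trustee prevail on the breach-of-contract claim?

Stage 1 (beneficiary, the criminal standard, weight is at least 86): (a) 99 ≥ 86 — meets; (b) 99 ≥ 86 — meets.
  Stage 1 carried; the burden shifts to the trustee.
Stage 2 (trustee, a heightened civil standard, weight exceeds 68): (c) 56 ≤ 68 — fails; (d) 78 > 68 — meets.
  Stage 2 not carried; the trustee fails its burden.
The beneficiary prevails.

beneficiary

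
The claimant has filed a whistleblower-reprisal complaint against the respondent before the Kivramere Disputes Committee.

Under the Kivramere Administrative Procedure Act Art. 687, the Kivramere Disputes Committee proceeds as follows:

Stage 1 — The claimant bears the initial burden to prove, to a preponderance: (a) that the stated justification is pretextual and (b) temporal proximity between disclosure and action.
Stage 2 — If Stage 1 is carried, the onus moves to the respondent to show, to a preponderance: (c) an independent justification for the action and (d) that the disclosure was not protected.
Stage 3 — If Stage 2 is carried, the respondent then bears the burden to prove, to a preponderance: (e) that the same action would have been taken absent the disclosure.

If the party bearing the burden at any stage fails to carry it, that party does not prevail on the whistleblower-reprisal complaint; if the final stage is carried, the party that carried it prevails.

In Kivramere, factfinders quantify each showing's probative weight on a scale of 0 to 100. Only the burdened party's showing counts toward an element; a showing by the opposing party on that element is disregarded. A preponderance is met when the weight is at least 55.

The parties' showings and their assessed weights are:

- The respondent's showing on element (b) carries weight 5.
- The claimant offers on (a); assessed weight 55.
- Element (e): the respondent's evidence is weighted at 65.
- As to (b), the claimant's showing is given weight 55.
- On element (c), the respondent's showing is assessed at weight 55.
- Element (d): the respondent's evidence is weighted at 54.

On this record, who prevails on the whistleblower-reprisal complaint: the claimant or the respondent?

claimant

Stage 1 — burden on claimant; standard: a preponderance (weight is at least 55).
    (a): 55 ≥ 55 [met]
    (b): 55 (respondent's 5 disregarded) ≥ 55 [met]
  Stage 1 is satisfied; the onus moves to the respondent.
Stage 2 — burden on respondent; standard: a preponderance (weight is at least 55).
    (c): 55 ≥ 55 [met]
    (d): 54 < 55 [not met]
  Not every element is met, so the respondent fails to carry Stage 2.
The claimant prevails.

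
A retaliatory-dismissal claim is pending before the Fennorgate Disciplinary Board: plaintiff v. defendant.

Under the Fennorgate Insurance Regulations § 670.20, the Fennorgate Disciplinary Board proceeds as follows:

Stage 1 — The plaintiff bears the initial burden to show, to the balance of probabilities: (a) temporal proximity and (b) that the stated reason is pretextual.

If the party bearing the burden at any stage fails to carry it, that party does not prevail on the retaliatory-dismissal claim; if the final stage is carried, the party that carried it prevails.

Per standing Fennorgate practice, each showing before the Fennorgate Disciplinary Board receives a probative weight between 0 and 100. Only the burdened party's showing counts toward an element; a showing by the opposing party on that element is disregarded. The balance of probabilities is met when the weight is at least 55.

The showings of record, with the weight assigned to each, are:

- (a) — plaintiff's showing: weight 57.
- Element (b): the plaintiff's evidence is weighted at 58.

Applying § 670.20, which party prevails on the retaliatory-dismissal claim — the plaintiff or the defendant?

Stage 1 (plaintiff, the balance of probabilities, weight is at least 55): (a) 57 ≥ 55 — meets; (b) 58 ≥ 55 — meets.
  Stage 1 carried; the final stage is satisfied.
With every stage satisfied, the plaintiff prevails.

plaintiff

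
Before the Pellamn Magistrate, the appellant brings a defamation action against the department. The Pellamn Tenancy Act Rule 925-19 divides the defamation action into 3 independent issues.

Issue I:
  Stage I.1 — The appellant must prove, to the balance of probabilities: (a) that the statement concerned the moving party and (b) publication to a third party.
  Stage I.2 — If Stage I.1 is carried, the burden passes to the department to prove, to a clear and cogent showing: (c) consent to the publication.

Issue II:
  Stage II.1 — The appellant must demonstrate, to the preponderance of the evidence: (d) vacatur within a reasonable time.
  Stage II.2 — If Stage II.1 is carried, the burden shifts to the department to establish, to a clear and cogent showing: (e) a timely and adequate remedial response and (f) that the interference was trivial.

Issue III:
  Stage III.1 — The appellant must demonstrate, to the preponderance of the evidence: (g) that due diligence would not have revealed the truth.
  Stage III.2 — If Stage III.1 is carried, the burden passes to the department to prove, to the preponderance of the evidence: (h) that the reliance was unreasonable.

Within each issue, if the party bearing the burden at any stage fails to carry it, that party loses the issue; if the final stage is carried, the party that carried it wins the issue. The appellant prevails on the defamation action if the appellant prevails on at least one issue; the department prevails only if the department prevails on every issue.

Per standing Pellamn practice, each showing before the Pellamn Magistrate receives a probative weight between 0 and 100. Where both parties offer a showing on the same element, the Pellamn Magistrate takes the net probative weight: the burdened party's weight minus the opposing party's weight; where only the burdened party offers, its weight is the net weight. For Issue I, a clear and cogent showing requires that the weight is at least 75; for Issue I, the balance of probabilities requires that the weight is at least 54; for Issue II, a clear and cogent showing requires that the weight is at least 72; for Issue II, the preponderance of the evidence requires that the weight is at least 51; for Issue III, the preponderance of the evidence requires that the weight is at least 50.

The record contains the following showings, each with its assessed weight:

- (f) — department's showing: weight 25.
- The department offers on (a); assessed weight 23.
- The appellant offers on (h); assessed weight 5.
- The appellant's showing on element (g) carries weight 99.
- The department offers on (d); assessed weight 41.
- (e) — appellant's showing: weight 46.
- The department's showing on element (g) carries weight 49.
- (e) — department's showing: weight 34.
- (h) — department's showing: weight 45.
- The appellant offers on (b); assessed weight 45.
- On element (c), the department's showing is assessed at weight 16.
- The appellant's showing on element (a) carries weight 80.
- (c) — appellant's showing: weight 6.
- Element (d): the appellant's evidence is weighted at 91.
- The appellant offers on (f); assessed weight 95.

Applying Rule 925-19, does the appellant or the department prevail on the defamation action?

appellant

— Issue I —
Stage I.1 — burden on appellant; standard: the balance of probabilities (weight is at least 54).
    (a): 80 − 23 = 57 ≥ 54 [met]
    (b): 45 < 54 [not met]
  The appellant does not carry Stage I.1.
The analysis ends at Stage I.1; the department prevails on this issue.
— Issue II —
Stage II.1 (appellant, the preponderance of the evidence, weight is at least 51): (d) net 91−41=50 < 51 — fails.
  The appellant does not carry Stage II.1.
So the department prevails on this issue.
— Issue III —
Stage III.1 — burden on appellant; standard: the preponderance of the evidence (weight is at least 50).
    (g): 99 − 49 = 50 ≥ 50 [met]
  Stage III.1 is satisfied; the onus moves to the department.
Stage III.2 — burden on department; standard: the preponderance of the evidence (weight is at least 50).
    (h): 45 − 5 = 40 < 50 [not met]
  Stage III.2 not carried; the department fails its burden.
The appellant prevails on this issue.
Per-issue: Issue I → department; Issue II → department; Issue III → appellant. The appellant must prevail on at least one issue; overall, the appellant prevails.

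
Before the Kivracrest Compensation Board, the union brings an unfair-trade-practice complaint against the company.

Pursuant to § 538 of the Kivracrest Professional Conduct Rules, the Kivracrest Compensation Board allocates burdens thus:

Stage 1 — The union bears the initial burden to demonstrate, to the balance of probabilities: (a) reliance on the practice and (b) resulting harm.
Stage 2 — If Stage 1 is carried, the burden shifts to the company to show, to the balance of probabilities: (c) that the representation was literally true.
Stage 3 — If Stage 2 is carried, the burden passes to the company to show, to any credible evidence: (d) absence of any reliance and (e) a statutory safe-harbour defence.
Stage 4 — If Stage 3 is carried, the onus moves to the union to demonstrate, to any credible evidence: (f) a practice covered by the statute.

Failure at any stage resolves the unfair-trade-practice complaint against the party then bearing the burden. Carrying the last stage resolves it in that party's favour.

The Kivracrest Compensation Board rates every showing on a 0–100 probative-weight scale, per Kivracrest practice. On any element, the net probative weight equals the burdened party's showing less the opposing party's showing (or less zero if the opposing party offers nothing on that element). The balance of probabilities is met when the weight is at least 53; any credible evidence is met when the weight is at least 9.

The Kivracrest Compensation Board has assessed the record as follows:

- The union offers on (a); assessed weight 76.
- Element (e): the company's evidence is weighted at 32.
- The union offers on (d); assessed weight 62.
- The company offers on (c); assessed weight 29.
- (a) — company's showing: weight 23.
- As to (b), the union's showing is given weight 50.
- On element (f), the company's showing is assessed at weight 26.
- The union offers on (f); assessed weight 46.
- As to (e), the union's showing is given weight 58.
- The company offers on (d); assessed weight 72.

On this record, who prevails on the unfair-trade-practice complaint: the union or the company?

At Stage 1 the union must meet the balance of probabilities (weight is at least 53): on (a) the weight is 76 less the opposing 23 gives net 53, which does reach 53, so (a) meets the standard; on (b) the weight is 50, which does not reach 53, so (b) does not meet the standard.
  The union does not carry Stage 1.
The company prevails.

company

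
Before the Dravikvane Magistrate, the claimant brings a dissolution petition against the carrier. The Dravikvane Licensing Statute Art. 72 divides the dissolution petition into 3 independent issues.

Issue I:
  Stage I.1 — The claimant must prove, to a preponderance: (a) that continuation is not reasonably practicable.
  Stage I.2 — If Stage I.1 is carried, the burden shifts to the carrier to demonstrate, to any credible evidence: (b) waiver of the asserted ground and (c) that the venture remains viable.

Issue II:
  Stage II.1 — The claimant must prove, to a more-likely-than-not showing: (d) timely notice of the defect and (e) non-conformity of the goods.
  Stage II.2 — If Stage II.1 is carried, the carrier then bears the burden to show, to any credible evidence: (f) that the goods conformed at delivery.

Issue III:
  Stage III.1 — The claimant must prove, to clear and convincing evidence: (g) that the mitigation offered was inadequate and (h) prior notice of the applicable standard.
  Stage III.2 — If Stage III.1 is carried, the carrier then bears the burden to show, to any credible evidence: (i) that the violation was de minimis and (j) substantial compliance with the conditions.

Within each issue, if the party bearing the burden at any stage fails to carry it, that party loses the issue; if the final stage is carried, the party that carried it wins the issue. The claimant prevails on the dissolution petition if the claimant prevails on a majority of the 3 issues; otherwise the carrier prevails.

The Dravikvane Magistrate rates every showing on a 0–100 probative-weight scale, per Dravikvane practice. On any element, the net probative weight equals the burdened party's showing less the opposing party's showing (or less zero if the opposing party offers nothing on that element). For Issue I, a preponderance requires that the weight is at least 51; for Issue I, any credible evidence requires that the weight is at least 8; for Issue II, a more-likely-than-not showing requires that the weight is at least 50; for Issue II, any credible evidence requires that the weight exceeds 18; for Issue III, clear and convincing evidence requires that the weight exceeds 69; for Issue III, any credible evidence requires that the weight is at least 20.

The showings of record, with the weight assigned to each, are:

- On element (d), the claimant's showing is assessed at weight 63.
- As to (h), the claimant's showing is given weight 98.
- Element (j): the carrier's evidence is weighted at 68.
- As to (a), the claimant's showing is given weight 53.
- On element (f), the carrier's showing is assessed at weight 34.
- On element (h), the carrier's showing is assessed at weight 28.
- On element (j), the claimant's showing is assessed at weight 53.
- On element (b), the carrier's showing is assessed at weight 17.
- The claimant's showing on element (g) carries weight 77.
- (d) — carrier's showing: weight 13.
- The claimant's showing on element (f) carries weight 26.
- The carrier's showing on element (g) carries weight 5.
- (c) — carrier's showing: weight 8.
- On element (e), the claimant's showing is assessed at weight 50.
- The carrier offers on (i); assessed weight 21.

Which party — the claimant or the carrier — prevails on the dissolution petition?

— Issue I —
At Stage I.1 the claimant must meet a preponderance (weight is at least 51): on (a) the weight is 53, ≥ 51, so (a) meets the standard.
  Stage I.1 is satisfied; the onus moves to the carrier.
At Stage I.2 the carrier must meet any credible evidence (weight is at least 8): on (b) the weight is 17, ≥ 8, so (b) meets the standard; on (c) the weight is 8, which does reach 8, so (c) meets the standard.
  Stage I.2 carried; the final stage is satisfied.
All stages carried — the carrier prevails on this issue.
— Issue II —
Stage II.1 (claimant, a more-likely-than-not showing, weight is at least 50): (d) net 63−13=50 ≥ 50 — meets; (e) 50 ≥ 50 — meets.
  The claimant carries Stage II.1; the carrier now bears the burden.
Stage II.2 (carrier, any credible evidence, weight exceeds 18): (f) net 34−26=8 ≤ 18 — fails.
  Not every element is met, so the carrier fails to carry Stage II.2.
The claimant prevails on this issue.
— Issue III —
At Stage III.1 the claimant must meet clear and convincing evidence (weight exceeds 69): on (g) the weight is 77 less the opposing 5 gives net 72, which does exceed 69, so (g) meets the standard; on (h) the weight is 98 less the opposing 28 gives net 70, which does exceed 69, so (h) meets the standard.
  All elements met. The burden passes to the carrier.
At Stage III.2 the carrier must meet any credible evidence (weight is at least 20): on (i) the weight is 21, which does reach 20, so (i) meets the standard; on (j) the weight is 68 less the opposing 53 gives net 15, < 20, so (j) does not meet the standard.
  Stage III.2 not carried; the carrier fails its burden.
The analysis ends at Stage III.2; the claimant prevails on this issue.
Per-issue: Issue I → carrier; Issue II → claimant; Issue III → claimant. The claimant must prevail on a majority of issues; overall, the claimant prevails.

claimant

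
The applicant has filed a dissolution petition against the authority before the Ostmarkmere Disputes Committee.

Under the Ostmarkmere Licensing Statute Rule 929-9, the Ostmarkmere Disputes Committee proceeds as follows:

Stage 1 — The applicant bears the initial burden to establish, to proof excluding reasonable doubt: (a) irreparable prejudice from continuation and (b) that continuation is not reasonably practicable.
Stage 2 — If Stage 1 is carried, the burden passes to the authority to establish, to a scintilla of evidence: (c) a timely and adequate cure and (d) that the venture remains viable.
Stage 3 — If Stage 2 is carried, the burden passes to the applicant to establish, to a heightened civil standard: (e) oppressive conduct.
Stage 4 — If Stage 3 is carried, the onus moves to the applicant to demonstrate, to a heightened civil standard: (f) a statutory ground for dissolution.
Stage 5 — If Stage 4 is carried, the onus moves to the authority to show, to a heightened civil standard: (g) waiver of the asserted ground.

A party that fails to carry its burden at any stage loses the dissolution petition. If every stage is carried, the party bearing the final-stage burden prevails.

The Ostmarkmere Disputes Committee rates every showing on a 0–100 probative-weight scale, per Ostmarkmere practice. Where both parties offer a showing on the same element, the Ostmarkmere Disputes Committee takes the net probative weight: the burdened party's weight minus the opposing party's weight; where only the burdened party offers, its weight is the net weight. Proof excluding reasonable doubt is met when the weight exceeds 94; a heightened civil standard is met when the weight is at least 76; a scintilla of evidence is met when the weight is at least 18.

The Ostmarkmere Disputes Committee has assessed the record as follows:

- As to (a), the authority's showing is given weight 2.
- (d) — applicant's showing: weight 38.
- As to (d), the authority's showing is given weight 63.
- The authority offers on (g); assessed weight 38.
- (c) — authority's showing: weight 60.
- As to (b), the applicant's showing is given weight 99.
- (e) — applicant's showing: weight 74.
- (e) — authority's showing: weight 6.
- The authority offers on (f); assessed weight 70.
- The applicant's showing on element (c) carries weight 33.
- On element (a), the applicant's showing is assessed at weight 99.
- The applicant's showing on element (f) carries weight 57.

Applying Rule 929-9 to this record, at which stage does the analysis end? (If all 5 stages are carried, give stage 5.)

stage 3

Stage 1 (applicant, proof excluding reasonable doubt, weight exceeds 94): (a) net 99−2=97 > 94 — meets; (b) 99 > 94 — meets.
  The applicant carries Stage 1; the authority now bears the burden.
Stage 2 (authority, a scintilla of evidence, weight is at least 18): (c) net 60−33=27 ≥ 18 — meets; (d) net 63−38=25 ≥ 18 — meets.
  Stage 2 carried; the burden shifts to the applicant.
Stage 3 (applicant, a heightened civil standard, weight is at least 76): (e) net 74−6=68 < 76 — fails.
  The applicant does not carry Stage 3.
So the authority prevails.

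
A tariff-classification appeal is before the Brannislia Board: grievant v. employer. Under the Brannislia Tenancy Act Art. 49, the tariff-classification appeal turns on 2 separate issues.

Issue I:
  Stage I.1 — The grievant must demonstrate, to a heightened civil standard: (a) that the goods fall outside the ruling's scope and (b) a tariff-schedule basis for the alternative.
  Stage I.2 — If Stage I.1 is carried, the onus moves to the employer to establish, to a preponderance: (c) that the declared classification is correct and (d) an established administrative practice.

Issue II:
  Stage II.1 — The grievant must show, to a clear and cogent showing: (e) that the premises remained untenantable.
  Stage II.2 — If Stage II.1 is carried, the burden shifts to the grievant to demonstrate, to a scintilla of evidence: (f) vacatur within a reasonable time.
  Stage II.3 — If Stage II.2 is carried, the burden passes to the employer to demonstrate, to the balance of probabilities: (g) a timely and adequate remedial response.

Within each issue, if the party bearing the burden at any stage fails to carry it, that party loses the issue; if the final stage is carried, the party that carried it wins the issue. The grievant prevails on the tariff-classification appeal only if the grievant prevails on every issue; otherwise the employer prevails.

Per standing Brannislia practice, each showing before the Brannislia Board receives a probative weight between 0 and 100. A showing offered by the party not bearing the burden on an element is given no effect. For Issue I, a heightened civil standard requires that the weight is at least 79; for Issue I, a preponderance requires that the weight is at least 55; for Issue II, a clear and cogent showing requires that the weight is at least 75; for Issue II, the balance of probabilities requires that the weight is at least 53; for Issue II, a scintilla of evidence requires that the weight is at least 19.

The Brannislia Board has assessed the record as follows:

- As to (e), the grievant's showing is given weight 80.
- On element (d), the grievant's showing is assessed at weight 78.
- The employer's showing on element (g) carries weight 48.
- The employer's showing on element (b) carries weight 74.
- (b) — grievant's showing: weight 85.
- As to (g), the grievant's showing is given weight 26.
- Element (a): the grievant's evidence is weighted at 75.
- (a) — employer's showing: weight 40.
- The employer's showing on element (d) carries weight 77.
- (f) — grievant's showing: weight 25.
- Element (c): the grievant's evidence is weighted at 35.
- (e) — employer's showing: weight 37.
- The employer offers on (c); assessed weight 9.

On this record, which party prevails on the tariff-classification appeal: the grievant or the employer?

employer

— Issue I —
At Stage I.1 the grievant must meet a heightened civil standard (weight is at least 79): on (a) the weight is 75 (the employer's 40 is given no effect), which does not reach 79, so (a) does not meet the standard; on (b) the weight is 85 (the employer's 74 is given no effect), ≥ 79, so (b) meets the standard.
  Not every element is met, so the grievant fails to carry Stage I.1.
The analysis ends at Stage I.1; the employer prevails on this issue.
— Issue II —
Stage II.1 (grievant, a clear and cogent showing, weight is at least 75): (e) 80 (employer's 37 disregarded) ≥ 75 — meets.
  Stage II.1 carried; the burden remains with the grievant.
Stage II.2 (grievant, a scintilla of evidence, weight is at least 19): (f) 25 ≥ 19 — meets.
  The grievant carries Stage II.2; the employer now bears the burden.
Stage II.3 (employer, the balance of probabilities, weight is at least 53): (g) 48 (grievant's 26 disregarded) < 53 — fails.
  Not every element is met, so the employer fails to carry Stage II.3.
So the grievant prevails on this issue.
Per-issue: Issue I → employer; Issue II → grievant. The grievant must prevail on every issue; overall, the employer prevails.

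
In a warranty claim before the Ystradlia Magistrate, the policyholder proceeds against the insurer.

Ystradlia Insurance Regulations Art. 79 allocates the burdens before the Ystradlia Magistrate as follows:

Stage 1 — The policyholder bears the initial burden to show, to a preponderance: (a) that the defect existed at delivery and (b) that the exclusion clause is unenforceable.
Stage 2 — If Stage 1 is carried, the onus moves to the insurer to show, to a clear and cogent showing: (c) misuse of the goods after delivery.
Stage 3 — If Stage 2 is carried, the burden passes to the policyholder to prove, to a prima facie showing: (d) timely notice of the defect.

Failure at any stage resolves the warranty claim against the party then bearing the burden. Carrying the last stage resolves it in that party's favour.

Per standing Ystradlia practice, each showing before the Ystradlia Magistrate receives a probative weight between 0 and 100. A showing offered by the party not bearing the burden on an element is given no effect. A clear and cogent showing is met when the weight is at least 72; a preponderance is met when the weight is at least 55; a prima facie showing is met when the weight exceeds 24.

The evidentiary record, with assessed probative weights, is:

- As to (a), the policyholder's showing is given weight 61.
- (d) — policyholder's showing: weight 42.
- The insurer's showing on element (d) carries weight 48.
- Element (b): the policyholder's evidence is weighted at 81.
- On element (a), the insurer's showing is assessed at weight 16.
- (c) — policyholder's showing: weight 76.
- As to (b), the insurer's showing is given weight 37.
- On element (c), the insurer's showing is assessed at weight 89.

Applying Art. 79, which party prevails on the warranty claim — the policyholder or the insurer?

policyholder

At Stage 1 the policyholder must meet a preponderance (weight is at least 55): on (a) the weight is 61 (the insurer's 16 is given no effect), which does reach 55, so (a) meets the standard; on (b) the weight is 81 (the insurer's 37 is given no effect), which does reach 55, so (b) meets the standard.
  Stage 1 is satisfied; the onus moves to the insurer.
At Stage 2 the insurer must meet a clear and cogent showing (weight is at least 72): on (c) the weight is 89 (the policyholder's 76 is given no effect), ≥ 72, so (c) meets the standard.
  The insurer carries Stage 2; the policyholder now bears the burden.
At Stage 3 the policyholder must meet a prima facie showing (weight exceeds 24): on (d) the weight is 42 (the insurer's 48 is given no effect), which does exceed 24, so (d) meets the standard.
  All elements met at the final stage.
Every stage carried; the policyholder prevails.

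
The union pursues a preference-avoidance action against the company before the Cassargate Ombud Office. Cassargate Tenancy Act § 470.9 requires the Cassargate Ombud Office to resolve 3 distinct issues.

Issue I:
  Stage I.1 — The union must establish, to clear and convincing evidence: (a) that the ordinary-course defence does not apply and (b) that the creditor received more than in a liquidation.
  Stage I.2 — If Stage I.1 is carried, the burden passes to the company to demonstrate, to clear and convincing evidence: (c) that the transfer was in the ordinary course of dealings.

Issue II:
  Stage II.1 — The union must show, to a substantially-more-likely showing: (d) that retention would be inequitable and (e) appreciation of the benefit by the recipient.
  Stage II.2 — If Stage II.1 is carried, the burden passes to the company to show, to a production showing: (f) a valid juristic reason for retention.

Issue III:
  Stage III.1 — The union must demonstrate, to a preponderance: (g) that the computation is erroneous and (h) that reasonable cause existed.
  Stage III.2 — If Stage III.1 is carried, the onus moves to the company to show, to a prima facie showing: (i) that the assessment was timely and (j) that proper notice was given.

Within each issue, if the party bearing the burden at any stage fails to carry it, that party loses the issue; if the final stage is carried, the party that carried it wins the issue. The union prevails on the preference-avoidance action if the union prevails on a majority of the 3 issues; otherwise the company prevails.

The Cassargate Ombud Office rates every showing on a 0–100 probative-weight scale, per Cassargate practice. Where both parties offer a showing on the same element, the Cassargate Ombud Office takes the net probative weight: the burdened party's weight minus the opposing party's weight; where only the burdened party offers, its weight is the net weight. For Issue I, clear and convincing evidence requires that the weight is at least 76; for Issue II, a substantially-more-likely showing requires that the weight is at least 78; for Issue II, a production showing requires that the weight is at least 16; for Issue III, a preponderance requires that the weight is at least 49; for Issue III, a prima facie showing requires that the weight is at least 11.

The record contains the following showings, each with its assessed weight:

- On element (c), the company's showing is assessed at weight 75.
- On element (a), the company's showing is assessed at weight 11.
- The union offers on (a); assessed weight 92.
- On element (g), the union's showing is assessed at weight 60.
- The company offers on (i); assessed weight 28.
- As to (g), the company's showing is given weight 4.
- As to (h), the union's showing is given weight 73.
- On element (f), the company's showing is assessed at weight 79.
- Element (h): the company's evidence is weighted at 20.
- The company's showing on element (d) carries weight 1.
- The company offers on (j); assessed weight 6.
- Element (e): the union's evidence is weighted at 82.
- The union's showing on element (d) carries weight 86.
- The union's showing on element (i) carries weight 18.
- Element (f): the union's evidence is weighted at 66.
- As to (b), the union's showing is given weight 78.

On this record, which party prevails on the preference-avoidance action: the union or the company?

— Issue I —
Stage I.1 (union, clear and convincing evidence, weight is at least 76): (a) net 92−11=81 ≥ 76 — meets; (b) 78 ≥ 76 — meets.
  Stage I.1 is satisfied; the onus moves to the company.
Stage I.2 (company, clear and convincing evidence, weight is at least 76): (c) 75 < 76 — fails.
  Stage I.2 not carried; the company fails its burden.
The analysis ends at Stage I.2; the union prevails on this issue.
— Issue II —
At Stage II.1 the union must meet a substantially-more-likely showing (weight is at least 78): on (d) the weight is 86 less the opposing 1 gives net 85, which does reach 78, so (d) meets the standard; on (e) the weight is 82, which does reach 78, so (e) meets the standard.
  All elements met. The burden passes to the company.
At Stage II.2 the company must meet a production showing (weight is at least 16): on (f) the weight is 79 less the opposing 66 gives net 13, < 16, so (f) does not meet the standard.
  The company does not carry Stage II.2.
The analysis ends at Stage II.2; the union prevails on this issue.
— Issue III —
At Stage III.1 the union must meet a preponderance (weight is at least 49): on (g) the weight is 60 less the opposing 4 gives net 56, ≥ 49, so (g) meets the standard; on (h) the weight is 73 less the opposing 20 gives net 53, ≥ 49, so (h) meets the standard.
  Stage III.1 carried; the burden shifts to the company.
At Stage III.2 the company must meet a prima facie showing (weight is at least 11): on (i) the weight is 28 less the opposing 18 gives net 10, < 11, so (i) does not meet the standard; on (j) the weight is 6, which does not reach 11, so (j) does not meet the standard.
  Not every element is met, so the company fails to carry Stage III.2.
The union prevails on this issue.
Per-issue: Issue I → union; Issue II → union; Issue III → union. The union must prevail on a majority of issues; overall, the union prevails.

union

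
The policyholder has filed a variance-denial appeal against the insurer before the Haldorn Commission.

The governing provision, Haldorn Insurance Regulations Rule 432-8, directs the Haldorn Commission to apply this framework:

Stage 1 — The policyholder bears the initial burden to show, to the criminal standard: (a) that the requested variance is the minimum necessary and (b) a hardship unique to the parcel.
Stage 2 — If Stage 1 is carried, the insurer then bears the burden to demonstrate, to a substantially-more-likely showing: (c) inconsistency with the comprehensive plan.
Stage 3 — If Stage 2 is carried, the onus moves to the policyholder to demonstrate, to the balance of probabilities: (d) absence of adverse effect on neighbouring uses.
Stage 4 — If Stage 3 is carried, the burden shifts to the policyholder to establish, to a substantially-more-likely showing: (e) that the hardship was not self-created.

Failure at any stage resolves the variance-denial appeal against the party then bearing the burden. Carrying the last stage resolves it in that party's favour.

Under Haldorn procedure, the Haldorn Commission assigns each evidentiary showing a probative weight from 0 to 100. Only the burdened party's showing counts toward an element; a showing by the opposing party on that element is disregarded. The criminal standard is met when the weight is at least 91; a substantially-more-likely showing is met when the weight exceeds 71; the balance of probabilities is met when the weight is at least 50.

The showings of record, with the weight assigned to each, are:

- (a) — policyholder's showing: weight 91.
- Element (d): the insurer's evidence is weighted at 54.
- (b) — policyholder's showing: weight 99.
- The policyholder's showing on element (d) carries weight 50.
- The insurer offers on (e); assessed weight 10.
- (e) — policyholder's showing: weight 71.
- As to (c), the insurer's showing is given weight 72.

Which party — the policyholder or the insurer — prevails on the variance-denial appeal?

Stage 1 — burden on policyholder; standard: the criminal standard (weight is at least 91).
    (a): 91 ≥ 91 [met]
    (b): 99 ≥ 91 [met]
  Stage 1 carried; the burden shifts to the insurer.
Stage 2 — burden on insurer; standard: a substantially-more-likely showing (weight exceeds 71).
    (c): 72 > 71 [met]
  All elements met. The burden passes to the policyholder.
Stage 3 — burden on policyholder; standard: the balance of probabilities (weight is at least 50).
    (d): 50 (insurer's 54 disregarded) ≥ 50 [met]
  Stage 3 is satisfied; the policyholder continues to bear the burden.
Stage 4 — burden on policyholder; standard: a substantially-more-likely showing (weight exceeds 71).
    (e): 71 (insurer's 10 disregarded) ≤ 71 [not met]
  The policyholder does not carry Stage 4.
The insurer prevails.

insurer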